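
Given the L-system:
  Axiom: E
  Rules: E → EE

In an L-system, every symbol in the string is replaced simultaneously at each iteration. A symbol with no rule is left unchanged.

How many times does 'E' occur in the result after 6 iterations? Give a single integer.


Step 0: E  (1 'E')
Step 1: EE  (2 'E')
Step 2: EEEE  (4 'E')
Step 3: EEEEEEEE  (8 'E')
Step 4: EEEEEEEEEEEEEEEE  (16 'E')
Step 5: EEEEEEEEEEEEEEEEEEEEEEEEEEEEEEEE  (32 'E')
Step 6: EEEEEEEEEEEEEEEEEEEEEEEEEEEEEEEEEEEEEEEEEEEEEEEEEEEEEEEEEEEEEEEE  (64 'E')

Answer: 64


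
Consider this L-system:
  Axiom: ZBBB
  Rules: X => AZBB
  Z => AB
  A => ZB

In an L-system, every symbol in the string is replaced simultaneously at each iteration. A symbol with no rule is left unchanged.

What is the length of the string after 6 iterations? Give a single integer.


Step 0: length = 4
Step 1: length = 5
Step 2: length = 6
Step 3: length = 7
Step 4: length = 8
Step 5: length = 9
Step 6: length = 10

Answer: 10


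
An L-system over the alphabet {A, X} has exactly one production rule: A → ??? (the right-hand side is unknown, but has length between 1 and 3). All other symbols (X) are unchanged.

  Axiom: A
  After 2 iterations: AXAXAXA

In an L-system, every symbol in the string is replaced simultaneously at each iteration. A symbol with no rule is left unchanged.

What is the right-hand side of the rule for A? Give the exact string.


Trying A → AXA:
  Step 0: A
  Step 1: AXA
  Step 2: AXAXAXA
Matches the given result.

Answer: AXA


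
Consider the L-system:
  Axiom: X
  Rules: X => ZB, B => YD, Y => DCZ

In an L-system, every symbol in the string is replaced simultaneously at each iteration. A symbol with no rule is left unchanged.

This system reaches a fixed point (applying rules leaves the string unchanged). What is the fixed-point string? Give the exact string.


Answer: ZDCZD

Derivation:
Step 0: X
Step 1: ZB
Step 2: ZYD
Step 3: ZDCZD
Step 4: ZDCZD  (unchanged — fixed point at step 3)


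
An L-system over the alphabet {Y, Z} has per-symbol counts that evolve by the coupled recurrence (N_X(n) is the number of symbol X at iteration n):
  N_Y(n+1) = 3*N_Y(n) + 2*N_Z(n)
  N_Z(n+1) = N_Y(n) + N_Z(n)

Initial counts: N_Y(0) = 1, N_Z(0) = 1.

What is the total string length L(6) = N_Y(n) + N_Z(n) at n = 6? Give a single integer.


Answer: 5042

Derivation:
Step 0: N_Y=1, N_Z=1, L=2
Step 1: N_Y=5, N_Z=2, L=7
Step 2: N_Y=19, N_Z=7, L=26
Step 3: N_Y=71, N_Z=26, L=97
Step 4: N_Y=265, N_Z=97, L=362
Step 5: N_Y=989, N_Z=362, L=1351
Step 6: N_Y=3691, N_Z=1351, L=5042


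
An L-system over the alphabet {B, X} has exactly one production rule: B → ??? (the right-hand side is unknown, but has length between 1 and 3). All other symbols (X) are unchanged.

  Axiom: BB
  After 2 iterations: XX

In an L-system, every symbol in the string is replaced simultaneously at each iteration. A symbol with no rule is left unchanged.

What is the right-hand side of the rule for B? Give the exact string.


Trying B → X:
  Step 0: BB
  Step 1: XX
  Step 2: XX
Matches the given result.

Answer: X


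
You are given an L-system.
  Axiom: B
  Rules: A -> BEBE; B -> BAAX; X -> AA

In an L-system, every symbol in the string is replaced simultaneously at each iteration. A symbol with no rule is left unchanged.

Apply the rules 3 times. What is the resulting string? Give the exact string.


Step 0: B
Step 1: BAAX
Step 2: BAAXBEBEBEBEAA
Step 3: BAAXBEBEBEBEAABAAXEBAAXEBAAXEBAAXEBEBEBEBE

Answer: BAAXBEBEBEBEAABAAXEBAAXEBAAXEBAAXEBEBEBEBE


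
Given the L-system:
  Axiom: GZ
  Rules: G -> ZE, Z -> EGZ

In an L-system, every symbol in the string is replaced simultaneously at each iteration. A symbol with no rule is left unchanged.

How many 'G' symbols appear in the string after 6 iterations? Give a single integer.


Step 0: GZ  (1 'G')
Step 1: ZEEGZ  (1 'G')
Step 2: EGZEEZEEGZ  (2 'G')
Step 3: EZEEGZEEEGZEEZEEGZ  (3 'G')
Step 4: EEGZEEZEEGZEEEZEEGZEEEGZEEZEEGZ  (5 'G')
Step 5: EEZEEGZEEEGZEEZEEGZEEEEGZEEZEEGZEEEZEEGZEEEGZEEZEEGZ  (8 'G')
Step 6: EEEGZEEZEEGZEEEZEEGZEEEGZEEZEEGZEEEEZEEGZEEEGZEEZEEGZEEEEGZEEZEEGZEEEZEEGZEEEGZEEZEEGZ  (13 'G')

Answer: 13


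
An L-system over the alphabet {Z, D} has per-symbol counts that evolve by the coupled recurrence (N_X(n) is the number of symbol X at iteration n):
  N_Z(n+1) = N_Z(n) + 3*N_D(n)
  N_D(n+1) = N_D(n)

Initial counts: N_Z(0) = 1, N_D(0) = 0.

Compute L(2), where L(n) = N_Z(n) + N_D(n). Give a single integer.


Answer: 1

Derivation:
Step 0: N_Z=1, N_D=0, L=1
Step 1: N_Z=1, N_D=0, L=1
Step 2: N_Z=1, N_D=0, L=1


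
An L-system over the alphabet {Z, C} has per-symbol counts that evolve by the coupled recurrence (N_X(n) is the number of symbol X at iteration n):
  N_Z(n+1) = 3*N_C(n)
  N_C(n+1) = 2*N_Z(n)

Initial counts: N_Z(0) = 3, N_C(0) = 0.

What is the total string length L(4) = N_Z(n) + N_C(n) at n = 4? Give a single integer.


Step 0: N_Z=3, N_C=0, L=3
Step 1: N_Z=0, N_C=6, L=6
Step 2: N_Z=18, N_C=0, L=18
Step 3: N_Z=0, N_C=36, L=36
Step 4: N_Z=108, N_C=0, L=108

Answer: 108


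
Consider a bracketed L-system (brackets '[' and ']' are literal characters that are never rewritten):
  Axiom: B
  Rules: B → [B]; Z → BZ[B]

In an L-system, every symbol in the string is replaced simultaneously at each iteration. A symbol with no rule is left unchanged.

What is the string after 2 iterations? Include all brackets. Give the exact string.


Answer: [[B]]

Derivation:
Step 0: B
Step 1: [B]
Step 2: [[B]]


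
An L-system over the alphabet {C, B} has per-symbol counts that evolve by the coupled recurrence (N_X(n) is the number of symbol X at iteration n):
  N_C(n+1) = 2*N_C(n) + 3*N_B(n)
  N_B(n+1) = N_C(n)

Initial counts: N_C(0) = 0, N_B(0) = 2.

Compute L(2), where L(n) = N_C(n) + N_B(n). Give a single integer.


Answer: 18

Derivation:
Step 0: N_C=0, N_B=2, L=2
Step 1: N_C=6, N_B=0, L=6
Step 2: N_C=12, N_B=6, L=18


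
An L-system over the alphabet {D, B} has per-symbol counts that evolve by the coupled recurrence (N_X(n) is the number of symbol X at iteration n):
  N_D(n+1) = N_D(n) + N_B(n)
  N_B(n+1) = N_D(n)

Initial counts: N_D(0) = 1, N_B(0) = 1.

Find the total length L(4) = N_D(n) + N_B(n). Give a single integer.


Step 0: N_D=1, N_B=1, L=2
Step 1: N_D=2, N_B=1, L=3
Step 2: N_D=3, N_B=2, L=5
Step 3: N_D=5, N_B=3, L=8
Step 4: N_D=8, N_B=5, L=13

Answer: 13


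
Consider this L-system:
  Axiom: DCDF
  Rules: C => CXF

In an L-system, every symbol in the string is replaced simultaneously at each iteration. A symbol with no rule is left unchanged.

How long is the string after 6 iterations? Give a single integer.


Step 0: length = 4
Step 1: length = 6
Step 2: length = 8
Step 3: length = 10
Step 4: length = 12
Step 5: length = 14
Step 6: length = 16

Answer: 16


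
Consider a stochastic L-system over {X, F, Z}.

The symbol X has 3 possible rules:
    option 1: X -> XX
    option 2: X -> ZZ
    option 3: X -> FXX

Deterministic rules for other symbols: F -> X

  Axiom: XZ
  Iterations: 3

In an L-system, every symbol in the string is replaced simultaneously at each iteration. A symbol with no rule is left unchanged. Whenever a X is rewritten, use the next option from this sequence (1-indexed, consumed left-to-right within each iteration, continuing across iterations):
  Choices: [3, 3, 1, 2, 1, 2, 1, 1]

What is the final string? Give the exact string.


Answer: ZZXXXZZXXXXZ

Derivation:
Step 0: XZ
Step 1: FXXZ  (used choices [3])
Step 2: XFXXXXZ  (used choices [3, 1])
Step 3: ZZXXXZZXXXXZ  (used choices [2, 1, 2, 1, 1])


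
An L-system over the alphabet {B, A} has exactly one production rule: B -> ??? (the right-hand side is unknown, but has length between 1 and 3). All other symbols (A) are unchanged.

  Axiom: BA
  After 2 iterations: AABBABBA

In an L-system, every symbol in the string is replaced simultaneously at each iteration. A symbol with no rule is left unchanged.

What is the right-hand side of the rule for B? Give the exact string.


Trying B -> ABB:
  Step 0: BA
  Step 1: ABBA
  Step 2: AABBABBA
Matches the given result.

Answer: ABB


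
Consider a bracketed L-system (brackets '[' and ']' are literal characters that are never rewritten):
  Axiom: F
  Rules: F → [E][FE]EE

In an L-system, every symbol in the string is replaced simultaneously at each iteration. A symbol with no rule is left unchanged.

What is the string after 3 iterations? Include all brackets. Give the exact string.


Step 0: F
Step 1: [E][FE]EE
Step 2: [E][[E][FE]EEE]EE
Step 3: [E][[E][[E][FE]EEE]EEE]EE

Answer: [E][[E][[E][FE]EEE]EEE]EE


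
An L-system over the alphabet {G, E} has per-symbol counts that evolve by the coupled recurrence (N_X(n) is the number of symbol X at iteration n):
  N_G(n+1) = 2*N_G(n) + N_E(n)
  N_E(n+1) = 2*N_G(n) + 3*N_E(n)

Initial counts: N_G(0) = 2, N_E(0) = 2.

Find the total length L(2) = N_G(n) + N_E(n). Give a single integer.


Step 0: N_G=2, N_E=2, L=4
Step 1: N_G=6, N_E=10, L=16
Step 2: N_G=22, N_E=42, L=64

Answer: 64


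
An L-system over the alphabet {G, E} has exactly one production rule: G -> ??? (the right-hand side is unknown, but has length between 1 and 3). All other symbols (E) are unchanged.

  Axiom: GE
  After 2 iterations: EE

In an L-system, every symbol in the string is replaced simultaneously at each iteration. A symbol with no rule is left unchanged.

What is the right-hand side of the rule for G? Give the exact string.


Answer: E

Derivation:
Trying G -> E:
  Step 0: GE
  Step 1: EE
  Step 2: EE
Matches the given result.


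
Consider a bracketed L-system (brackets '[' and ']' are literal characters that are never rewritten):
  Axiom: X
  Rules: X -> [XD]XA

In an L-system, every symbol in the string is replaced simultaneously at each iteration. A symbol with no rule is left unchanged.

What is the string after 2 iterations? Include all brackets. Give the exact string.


Step 0: X
Step 1: [XD]XA
Step 2: [[XD]XAD][XD]XAA

Answer: [[XD]XAD][XD]XAA


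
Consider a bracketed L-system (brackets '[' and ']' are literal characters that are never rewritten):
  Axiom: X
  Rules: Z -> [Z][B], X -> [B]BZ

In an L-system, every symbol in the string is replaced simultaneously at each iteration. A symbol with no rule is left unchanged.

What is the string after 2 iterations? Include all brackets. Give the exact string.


Step 0: X
Step 1: [B]BZ
Step 2: [B]B[Z][B]

Answer: [B]B[Z][B]


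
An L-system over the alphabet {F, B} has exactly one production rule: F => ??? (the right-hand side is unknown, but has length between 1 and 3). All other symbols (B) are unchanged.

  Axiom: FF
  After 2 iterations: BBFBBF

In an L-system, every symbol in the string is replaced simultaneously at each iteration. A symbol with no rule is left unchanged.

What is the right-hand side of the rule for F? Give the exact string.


Answer: BF

Derivation:
Trying F => BF:
  Step 0: FF
  Step 1: BFBF
  Step 2: BBFBBF
Matches the given result.


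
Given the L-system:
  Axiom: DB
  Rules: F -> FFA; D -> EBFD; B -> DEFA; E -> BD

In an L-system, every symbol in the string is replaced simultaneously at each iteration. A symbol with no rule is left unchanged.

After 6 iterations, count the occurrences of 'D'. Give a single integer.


Answer: 169

Derivation:
Step 0: length=2, 'D' count=1
Step 1: length=8, 'D' count=2
Step 2: length=23, 'D' count=5
Step 3: length=67, 'D' count=12
Step 4: length=182, 'D' count=29
Step 5: length=484, 'D' count=70
Step 6: length=1255, 'D' count=169
Final string: DEFAEBFDEBFDBDFFAAFFAFFAABDDEFAFFAEBFDEBFDBDFFAABDDEFAFFAEBFDFFAFFAAFFAFFAAAAEBFDBDFFAABDDEFAFFAEBFDBDDEFAFFAEBFDDEFAEBFDFFAFFAAAFFAFFAAFFAFFAAADEFAEBFDEBFDBDFFAAFFAFFAABDDEFAFFAEBFDEBFDBDFFAABDDEFAFFAEBFDBDDEFAFFAEBFDDEFAEBFDFFAFFAAAFFAFFAAFFAFFAAADEFAEBFDEBFDBDFFAAFFAFFAABDDEFAFFAEBFDBDDEFAFFAEBFDDEFAEBFDFFAFFAAADEFAEBFDEBFDBDFFAAFFAFFAABDDEFAFFAEBFDFFAFFAAFFAFFAAAFFAFFAAFFAFFAAAAAFFAFFAAFFAFFAAAFFAFFAAFFAFFAAAAFFAFFAAFFAFFAAAFFAFFAAFFAFFAAAAABDDEFAFFAEBFDDEFAEBFDFFAFFAAADEFAEBFDEBFDBDFFAAFFAFFAABDDEFAFFAEBFDDEFAEBFDEBFDBDFFAAFFAFFAABDDEFAFFAEBFDEBFDBDFFAABDDEFAFFAEBFDFFAFFAAFFAFFAAAAFFAFFAAFFAFFAAAFFAFFAAFFAFFAAAAEBFDBDFFAABDDEFAFFAEBFDBDDEFAFFAEBFDDEFAEBFDFFAFFAAAFFAFFAAFFAFFAAADEFAEBFDEBFDBDFFAAFFAFFAABDDEFAFFAEBFDBDDEFAFFAEBFDDEFAEBFDFFAFFAAADEFAEBFDEBFDBDFFAAFFAFFAABDDEFAFFAEBFDDEFAEBFDEBFDBDFFAAFFAFFAABDDEFAFFAEBFDEBFDBDFFAABDDEFAFFAEBFDFFAFFAAFFAFFAAAAFFAFFAAFFAFFAAAFFAFFAAFFAFFAAAAEBFDBDFFAABDDEFAFFAEBFDBDDEFAFFAEBFDDEFAEBFDFFAFFAAAFFAFFAAFFAFFAAADEFAEBFDEBFDBDFFAAFFAFFAABDDEFAFFAEBFDDEFAEBFDEBFDBDFFAAFFAFFAABDDEFAFFAEBFDEBFDBDFFAABDDEFAFFAEBFDFFAFFAAFFAFFAAAAEBFDBDFFAABDDEFAFFAEBFDBDDEFAFFAEBFDDEFAEBFDFFAFFAAAFFAFFAAFFAFFAAADEFAEBFDEBFDBDFFAAFFAFFAABDDEFAFFAEBFDFFAFFAAFFAFFAAAFFAFFAAFFAFFAAAAFFAFFAAFFAFFAAAFFAFFAAFFAFFAAAAAA


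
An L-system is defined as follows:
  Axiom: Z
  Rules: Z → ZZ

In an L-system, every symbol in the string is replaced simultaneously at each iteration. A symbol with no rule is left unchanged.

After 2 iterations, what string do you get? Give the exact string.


Step 0: Z
Step 1: ZZ
Step 2: ZZZZ

Answer: ZZZZ


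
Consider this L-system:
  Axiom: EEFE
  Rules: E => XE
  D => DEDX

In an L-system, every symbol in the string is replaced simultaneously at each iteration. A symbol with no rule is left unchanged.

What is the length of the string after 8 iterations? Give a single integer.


Answer: 28

Derivation:
Step 0: length = 4
Step 1: length = 7
Step 2: length = 10
Step 3: length = 13
Step 4: length = 16
Step 5: length = 19
Step 6: length = 22
Step 7: length = 25
Step 8: length = 28


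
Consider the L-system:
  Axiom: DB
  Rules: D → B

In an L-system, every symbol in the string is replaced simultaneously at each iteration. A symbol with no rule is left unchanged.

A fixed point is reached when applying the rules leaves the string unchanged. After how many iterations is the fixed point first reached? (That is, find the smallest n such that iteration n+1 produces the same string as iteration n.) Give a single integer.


Answer: 1

Derivation:
Step 0: DB
Step 1: BB
Step 2: BB  (unchanged — fixed point at step 1)


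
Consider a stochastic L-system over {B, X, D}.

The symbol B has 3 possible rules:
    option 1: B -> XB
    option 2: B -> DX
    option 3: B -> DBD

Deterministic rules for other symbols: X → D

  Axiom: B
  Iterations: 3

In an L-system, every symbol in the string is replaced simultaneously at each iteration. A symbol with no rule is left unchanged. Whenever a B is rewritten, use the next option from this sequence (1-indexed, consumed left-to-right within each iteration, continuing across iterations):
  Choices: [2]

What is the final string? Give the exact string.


Step 0: B
Step 1: DX  (used choices [2])
Step 2: DD  (used choices [])
Step 3: DD  (used choices [])

Answer: DD


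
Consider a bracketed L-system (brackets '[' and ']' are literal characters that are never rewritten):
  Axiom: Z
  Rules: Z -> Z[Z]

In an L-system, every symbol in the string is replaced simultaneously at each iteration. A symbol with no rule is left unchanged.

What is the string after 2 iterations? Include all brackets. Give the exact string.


Step 0: Z
Step 1: Z[Z]
Step 2: Z[Z][Z[Z]]

Answer: Z[Z][Z[Z]]


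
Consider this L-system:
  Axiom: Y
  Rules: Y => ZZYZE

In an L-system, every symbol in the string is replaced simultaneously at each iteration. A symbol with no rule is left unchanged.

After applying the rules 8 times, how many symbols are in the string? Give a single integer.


Answer: 33

Derivation:
Step 0: length = 1
Step 1: length = 5
Step 2: length = 9
Step 3: length = 13
Step 4: length = 17
Step 5: length = 21
Step 6: length = 25
Step 7: length = 29
Step 8: length = 33


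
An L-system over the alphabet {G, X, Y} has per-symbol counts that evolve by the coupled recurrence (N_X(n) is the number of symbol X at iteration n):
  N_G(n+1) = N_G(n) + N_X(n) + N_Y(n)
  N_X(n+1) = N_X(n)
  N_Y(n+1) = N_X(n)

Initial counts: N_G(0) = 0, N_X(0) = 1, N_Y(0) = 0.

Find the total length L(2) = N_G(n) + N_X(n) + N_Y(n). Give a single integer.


Step 0: N_G=0, N_X=1, N_Y=0, L=1
Step 1: N_G=1, N_X=1, N_Y=1, L=3
Step 2: N_G=3, N_X=1, N_Y=1, L=5

Answer: 5


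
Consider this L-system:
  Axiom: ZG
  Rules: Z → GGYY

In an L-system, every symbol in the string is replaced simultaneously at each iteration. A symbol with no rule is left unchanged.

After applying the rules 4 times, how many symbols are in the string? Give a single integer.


Answer: 5

Derivation:
Step 0: length = 2
Step 1: length = 5
Step 2: length = 5
Step 3: length = 5
Step 4: length = 5


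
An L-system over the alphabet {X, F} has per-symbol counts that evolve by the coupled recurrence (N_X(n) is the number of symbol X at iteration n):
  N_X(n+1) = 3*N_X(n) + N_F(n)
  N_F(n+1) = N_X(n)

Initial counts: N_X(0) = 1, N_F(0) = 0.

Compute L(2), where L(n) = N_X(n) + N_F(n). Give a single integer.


Step 0: N_X=1, N_F=0, L=1
Step 1: N_X=3, N_F=1, L=4
Step 2: N_X=10, N_F=3, L=13

Answer: 13


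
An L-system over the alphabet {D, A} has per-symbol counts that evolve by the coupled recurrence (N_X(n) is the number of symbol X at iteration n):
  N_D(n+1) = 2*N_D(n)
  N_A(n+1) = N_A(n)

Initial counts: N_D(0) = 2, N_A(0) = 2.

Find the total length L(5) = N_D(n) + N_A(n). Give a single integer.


Answer: 66

Derivation:
Step 0: N_D=2, N_A=2, L=4
Step 1: N_D=4, N_A=2, L=6
Step 2: N_D=8, N_A=2, L=10
Step 3: N_D=16, N_A=2, L=18
Step 4: N_D=32, N_A=2, L=34
Step 5: N_D=64, N_A=2, L=66


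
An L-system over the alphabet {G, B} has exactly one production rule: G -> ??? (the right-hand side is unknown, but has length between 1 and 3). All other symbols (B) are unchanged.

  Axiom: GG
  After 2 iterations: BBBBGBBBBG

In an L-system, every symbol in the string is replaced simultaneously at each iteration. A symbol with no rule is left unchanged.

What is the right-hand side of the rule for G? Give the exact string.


Trying G -> BBG:
  Step 0: GG
  Step 1: BBGBBG
  Step 2: BBBBGBBBBG
Matches the given result.

Answer: BBG


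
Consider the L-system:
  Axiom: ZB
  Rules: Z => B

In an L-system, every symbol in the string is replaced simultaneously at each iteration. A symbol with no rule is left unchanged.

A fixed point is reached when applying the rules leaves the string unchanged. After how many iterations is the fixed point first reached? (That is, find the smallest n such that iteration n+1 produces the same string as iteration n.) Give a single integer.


Answer: 1

Derivation:
Step 0: ZB
Step 1: BB
Step 2: BB  (unchanged — fixed point at step 1)


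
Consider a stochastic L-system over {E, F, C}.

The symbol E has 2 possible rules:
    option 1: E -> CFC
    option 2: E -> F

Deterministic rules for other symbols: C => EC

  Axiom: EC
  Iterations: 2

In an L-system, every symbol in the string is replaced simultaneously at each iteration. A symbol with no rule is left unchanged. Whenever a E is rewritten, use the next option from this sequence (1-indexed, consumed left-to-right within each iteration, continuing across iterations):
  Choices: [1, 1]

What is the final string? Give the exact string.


Step 0: EC
Step 1: CFCEC  (used choices [1])
Step 2: ECFECCFCEC  (used choices [1])

Answer: ECFECCFCEC


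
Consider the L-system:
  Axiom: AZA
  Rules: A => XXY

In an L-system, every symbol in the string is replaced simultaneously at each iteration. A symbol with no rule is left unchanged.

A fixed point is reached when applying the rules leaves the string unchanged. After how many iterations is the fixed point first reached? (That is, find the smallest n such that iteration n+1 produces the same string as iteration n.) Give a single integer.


Answer: 1

Derivation:
Step 0: AZA
Step 1: XXYZXXY
Step 2: XXYZXXY  (unchanged — fixed point at step 1)


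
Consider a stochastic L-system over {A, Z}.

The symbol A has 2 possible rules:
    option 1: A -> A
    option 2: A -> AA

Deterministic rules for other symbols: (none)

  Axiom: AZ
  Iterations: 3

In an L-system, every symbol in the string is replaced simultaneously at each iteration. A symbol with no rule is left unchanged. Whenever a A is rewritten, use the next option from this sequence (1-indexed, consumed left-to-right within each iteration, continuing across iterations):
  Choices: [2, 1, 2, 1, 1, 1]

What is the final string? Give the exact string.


Step 0: AZ
Step 1: AAZ  (used choices [2])
Step 2: AAAZ  (used choices [1, 2])
Step 3: AAAZ  (used choices [1, 1, 1])

Answer: AAAZ


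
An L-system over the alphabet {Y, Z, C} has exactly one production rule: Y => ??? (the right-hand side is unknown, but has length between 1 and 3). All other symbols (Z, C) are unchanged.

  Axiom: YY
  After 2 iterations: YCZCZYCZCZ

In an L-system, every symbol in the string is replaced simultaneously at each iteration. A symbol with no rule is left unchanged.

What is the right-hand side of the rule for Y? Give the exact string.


Answer: YCZ

Derivation:
Trying Y => YCZ:
  Step 0: YY
  Step 1: YCZYCZ
  Step 2: YCZCZYCZCZ
Matches the given result.


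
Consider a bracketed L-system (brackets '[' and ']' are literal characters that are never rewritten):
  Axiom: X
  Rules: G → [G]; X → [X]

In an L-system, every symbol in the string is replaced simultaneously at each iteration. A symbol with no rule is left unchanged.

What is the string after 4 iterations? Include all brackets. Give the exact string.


Step 0: X
Step 1: [X]
Step 2: [[X]]
Step 3: [[[X]]]
Step 4: [[[[X]]]]

Answer: [[[[X]]]]


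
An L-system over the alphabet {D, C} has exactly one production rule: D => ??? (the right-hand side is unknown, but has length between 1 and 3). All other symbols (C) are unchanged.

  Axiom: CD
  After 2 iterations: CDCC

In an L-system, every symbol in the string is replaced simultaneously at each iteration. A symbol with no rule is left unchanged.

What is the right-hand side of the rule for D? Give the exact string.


Answer: DC

Derivation:
Trying D => DC:
  Step 0: CD
  Step 1: CDC
  Step 2: CDCC
Matches the given result.


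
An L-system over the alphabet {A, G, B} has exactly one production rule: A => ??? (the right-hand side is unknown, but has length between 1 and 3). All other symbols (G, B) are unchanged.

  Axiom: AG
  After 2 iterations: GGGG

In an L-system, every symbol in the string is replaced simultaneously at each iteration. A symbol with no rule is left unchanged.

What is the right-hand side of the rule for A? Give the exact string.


Trying A => GGG:
  Step 0: AG
  Step 1: GGGG
  Step 2: GGGG
Matches the given result.

Answer: GGG


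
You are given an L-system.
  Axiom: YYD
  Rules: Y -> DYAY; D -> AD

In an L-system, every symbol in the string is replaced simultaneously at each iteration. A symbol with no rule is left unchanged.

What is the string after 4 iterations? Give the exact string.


Answer: AAADAADADDYAYADYAYAADDYAYADYAYAAADADDYAYADYAYAADDYAYADYAYAAADAADADDYAYADYAYAADDYAYADYAYAAADADDYAYADYAYAADDYAYADYAYAAAAD

Derivation:
Step 0: YYD
Step 1: DYAYDYAYAD
Step 2: ADDYAYADYAYADDYAYADYAYAAD
Step 3: AADADDYAYADYAYAADDYAYADYAYAADADDYAYADYAYAADDYAYADYAYAAAD
Step 4: AAADAADADDYAYADYAYAADDYAYADYAYAAADADDYAYADYAYAADDYAYADYAYAAADAADADDYAYADYAYAADDYAYADYAYAAADADDYAYADYAYAADDYAYADYAYAAAAD


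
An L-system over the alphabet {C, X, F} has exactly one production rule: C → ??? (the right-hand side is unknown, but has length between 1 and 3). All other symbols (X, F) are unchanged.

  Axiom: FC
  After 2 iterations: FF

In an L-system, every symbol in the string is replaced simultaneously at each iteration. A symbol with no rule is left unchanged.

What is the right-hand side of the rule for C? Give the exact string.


Answer: F

Derivation:
Trying C → F:
  Step 0: FC
  Step 1: FF
  Step 2: FF
Matches the given result.


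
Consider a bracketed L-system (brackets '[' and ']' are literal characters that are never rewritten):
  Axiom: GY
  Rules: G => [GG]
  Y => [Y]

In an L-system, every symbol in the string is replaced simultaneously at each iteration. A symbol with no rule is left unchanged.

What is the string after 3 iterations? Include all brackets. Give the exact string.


Answer: [[[GG][GG]][[GG][GG]]][[[Y]]]

Derivation:
Step 0: GY
Step 1: [GG][Y]
Step 2: [[GG][GG]][[Y]]
Step 3: [[[GG][GG]][[GG][GG]]][[[Y]]]


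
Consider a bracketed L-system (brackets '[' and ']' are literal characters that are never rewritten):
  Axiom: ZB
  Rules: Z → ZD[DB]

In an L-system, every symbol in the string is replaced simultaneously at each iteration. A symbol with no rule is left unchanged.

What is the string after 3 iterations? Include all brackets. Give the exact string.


Step 0: ZB
Step 1: ZD[DB]B
Step 2: ZD[DB]D[DB]B
Step 3: ZD[DB]D[DB]D[DB]B

Answer: ZD[DB]D[DB]D[DB]B


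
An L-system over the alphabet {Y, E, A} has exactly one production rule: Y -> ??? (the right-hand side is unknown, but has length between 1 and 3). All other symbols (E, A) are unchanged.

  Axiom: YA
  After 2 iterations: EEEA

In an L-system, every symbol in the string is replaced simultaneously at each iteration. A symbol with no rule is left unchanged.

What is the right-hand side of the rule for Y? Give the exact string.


Trying Y -> EEE:
  Step 0: YA
  Step 1: EEEA
  Step 2: EEEA
Matches the given result.

Answer: EEE


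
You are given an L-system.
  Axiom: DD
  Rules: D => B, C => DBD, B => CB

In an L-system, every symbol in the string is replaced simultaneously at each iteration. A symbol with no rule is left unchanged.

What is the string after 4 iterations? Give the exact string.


Answer: BCBBDBDCBBCBBDBDCB

Derivation:
Step 0: DD
Step 1: BB
Step 2: CBCB
Step 3: DBDCBDBDCB
Step 4: BCBBDBDCBBCBBDBDCB


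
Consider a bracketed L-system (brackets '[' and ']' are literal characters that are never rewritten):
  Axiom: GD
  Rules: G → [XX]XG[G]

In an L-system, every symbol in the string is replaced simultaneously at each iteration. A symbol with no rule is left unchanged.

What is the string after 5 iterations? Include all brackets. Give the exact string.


Answer: [XX]X[XX]X[XX]X[XX]X[XX]XG[G][[XX]XG[G]][[XX]X[XX]XG[G][[XX]XG[G]]][[XX]X[XX]X[XX]XG[G][[XX]XG[G]][[XX]X[XX]XG[G][[XX]XG[G]]]][[XX]X[XX]X[XX]X[XX]XG[G][[XX]XG[G]][[XX]X[XX]XG[G][[XX]XG[G]]][[XX]X[XX]X[XX]XG[G][[XX]XG[G]][[XX]X[XX]XG[G][[XX]XG[G]]]]]D

Derivation:
Step 0: GD
Step 1: [XX]XG[G]D
Step 2: [XX]X[XX]XG[G][[XX]XG[G]]D
Step 3: [XX]X[XX]X[XX]XG[G][[XX]XG[G]][[XX]X[XX]XG[G][[XX]XG[G]]]D
Step 4: [XX]X[XX]X[XX]X[XX]XG[G][[XX]XG[G]][[XX]X[XX]XG[G][[XX]XG[G]]][[XX]X[XX]X[XX]XG[G][[XX]XG[G]][[XX]X[XX]XG[G][[XX]XG[G]]]]D
Step 5: [XX]X[XX]X[XX]X[XX]X[XX]XG[G][[XX]XG[G]][[XX]X[XX]XG[G][[XX]XG[G]]][[XX]X[XX]X[XX]XG[G][[XX]XG[G]][[XX]X[XX]XG[G][[XX]XG[G]]]][[XX]X[XX]X[XX]X[XX]XG[G][[XX]XG[G]][[XX]X[XX]XG[G][[XX]XG[G]]][[XX]X[XX]X[XX]XG[G][[XX]XG[G]][[XX]X[XX]XG[G][[XX]XG[G]]]]]D


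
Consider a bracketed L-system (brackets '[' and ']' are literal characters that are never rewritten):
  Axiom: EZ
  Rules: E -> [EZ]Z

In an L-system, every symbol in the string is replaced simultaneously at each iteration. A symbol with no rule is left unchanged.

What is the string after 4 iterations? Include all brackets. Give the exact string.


Answer: [[[[EZ]ZZ]ZZ]ZZ]ZZ

Derivation:
Step 0: EZ
Step 1: [EZ]ZZ
Step 2: [[EZ]ZZ]ZZ
Step 3: [[[EZ]ZZ]ZZ]ZZ
Step 4: [[[[EZ]ZZ]ZZ]ZZ]ZZ


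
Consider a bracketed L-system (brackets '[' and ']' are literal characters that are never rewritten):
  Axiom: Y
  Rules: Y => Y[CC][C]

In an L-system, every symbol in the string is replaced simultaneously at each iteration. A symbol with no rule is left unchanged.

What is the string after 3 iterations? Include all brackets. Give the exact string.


Step 0: Y
Step 1: Y[CC][C]
Step 2: Y[CC][C][CC][C]
Step 3: Y[CC][C][CC][C][CC][C]

Answer: Y[CC][C][CC][C][CC][C]


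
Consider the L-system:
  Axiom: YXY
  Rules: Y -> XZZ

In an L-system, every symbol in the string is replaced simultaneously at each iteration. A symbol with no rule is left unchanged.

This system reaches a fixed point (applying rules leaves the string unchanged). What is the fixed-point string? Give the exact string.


Answer: XZZXXZZ

Derivation:
Step 0: YXY
Step 1: XZZXXZZ
Step 2: XZZXXZZ  (unchanged — fixed point at step 1)


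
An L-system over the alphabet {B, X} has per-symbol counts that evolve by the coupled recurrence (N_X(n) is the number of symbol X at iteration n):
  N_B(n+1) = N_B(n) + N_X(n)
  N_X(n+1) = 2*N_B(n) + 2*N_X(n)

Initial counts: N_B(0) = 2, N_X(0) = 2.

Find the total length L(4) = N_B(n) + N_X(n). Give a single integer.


Step 0: N_B=2, N_X=2, L=4
Step 1: N_B=4, N_X=8, L=12
Step 2: N_B=12, N_X=24, L=36
Step 3: N_B=36, N_X=72, L=108
Step 4: N_B=108, N_X=216, L=324

Answer: 324


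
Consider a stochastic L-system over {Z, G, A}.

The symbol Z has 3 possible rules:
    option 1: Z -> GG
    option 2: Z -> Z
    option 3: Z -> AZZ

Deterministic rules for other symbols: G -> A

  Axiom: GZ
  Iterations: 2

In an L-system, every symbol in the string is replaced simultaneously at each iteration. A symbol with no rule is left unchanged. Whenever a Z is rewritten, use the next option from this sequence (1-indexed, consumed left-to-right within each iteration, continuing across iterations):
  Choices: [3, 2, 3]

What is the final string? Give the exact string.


Answer: AAZAZZ

Derivation:
Step 0: GZ
Step 1: AAZZ  (used choices [3])
Step 2: AAZAZZ  (used choices [2, 3])


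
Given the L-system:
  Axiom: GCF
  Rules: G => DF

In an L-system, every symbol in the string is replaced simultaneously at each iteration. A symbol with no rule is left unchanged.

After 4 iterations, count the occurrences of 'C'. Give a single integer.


Answer: 1

Derivation:
Step 0: GCF  (1 'C')
Step 1: DFCF  (1 'C')
Step 2: DFCF  (1 'C')
Step 3: DFCF  (1 'C')
Step 4: DFCF  (1 'C')


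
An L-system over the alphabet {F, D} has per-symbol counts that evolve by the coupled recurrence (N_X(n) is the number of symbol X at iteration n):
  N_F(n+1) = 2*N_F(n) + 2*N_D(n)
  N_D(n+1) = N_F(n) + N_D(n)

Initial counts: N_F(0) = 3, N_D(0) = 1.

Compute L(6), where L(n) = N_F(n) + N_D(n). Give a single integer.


Answer: 2916

Derivation:
Step 0: N_F=3, N_D=1, L=4
Step 1: N_F=8, N_D=4, L=12
Step 2: N_F=24, N_D=12, L=36
Step 3: N_F=72, N_D=36, L=108
Step 4: N_F=216, N_D=108, L=324
Step 5: N_F=648, N_D=324, L=972
Step 6: N_F=1944, N_D=972, L=2916


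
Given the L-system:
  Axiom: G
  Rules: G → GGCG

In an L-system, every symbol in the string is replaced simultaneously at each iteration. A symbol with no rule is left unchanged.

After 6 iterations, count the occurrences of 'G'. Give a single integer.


Step 0: length=1, 'G' count=1
Step 1: length=4, 'G' count=3
Step 2: length=13, 'G' count=9
Step 3: length=40, 'G' count=27
Step 4: length=121, 'G' count=81
Step 5: length=364, 'G' count=243
Step 6: length=1093, 'G' count=729
Final string: GGCGGGCGCGGCGGGCGGGCGCGGCGCGGCGGGCGCGGCGGGCGGGCGCGGCGGGCGGGCGCGGCGCGGCGGGCGCGGCGCGGCGGGCGCGGCGGGCGGGCGCGGCGCGGCGGGCGCGGCGGGCGGGCGCGGCGGGCGGGCGCGGCGCGGCGGGCGCGGCGGGCGGGCGCGGCGGGCGGGCGCGGCGCGGCGGGCGCGGCGCGGCGGGCGCGGCGGGCGGGCGCGGCGCGGCGGGCGCGGCGCGGCGGGCGCGGCGGGCGGGCGCGGCGCGGCGGGCGCGGCGGGCGGGCGCGGCGGGCGGGCGCGGCGCGGCGGGCGCGGCGCGGCGGGCGCGGCGGGCGGGCGCGGCGCGGCGGGCGCGGCGGGCGGGCGCGGCGGGCGGGCGCGGCGCGGCGGGCGCGGCGGGCGGGCGCGGCGGGCGGGCGCGGCGCGGCGGGCGCGGCGCGGCGGGCGCGGCGGGCGGGCGCGGCGCGGCGGGCGCGGCGGGCGGGCGCGGCGGGCGGGCGCGGCGCGGCGGGCGCGGCGGGCGGGCGCGGCGGGCGGGCGCGGCGCGGCGGGCGCGGCGCGGCGGGCGCGGCGGGCGGGCGCGGCGCGGCGGGCGCGGCGCGGCGGGCGCGGCGGGCGGGCGCGGCGCGGCGGGCGCGGCGGGCGGGCGCGGCGGGCGGGCGCGGCGCGGCGGGCGCGGCGCGGCGGGCGCGGCGGGCGGGCGCGGCGCGGCGGGCGCGGCGCGGCGGGCGCGGCGGGCGGGCGCGGCGCGGCGGGCGCGGCGGGCGGGCGCGGCGGGCGGGCGCGGCGCGGCGGGCGCGGCGCGGCGGGCGCGGCGGGCGGGCGCGGCGCGGCGGGCGCGGCGGGCGGGCGCGGCGGGCGGGCGCGGCGCGGCGGGCGCGGCGGGCGGGCGCGGCGGGCGGGCGCGGCGCGGCGGGCGCGGCGCGGCGGGCGCGGCGGGCGGGCGCGGCGCGGCGGGCGCGGCGCGGCGGGCGCGGCGGGCGGGCGCGGCGCGGCGGGCGCGGCGGGCGGGCGCGGCGGGCGGGCGCGGCGCGGCGGGCGCGGCGCGGCGGGCGCGGCGGGCGGGCGCGGCGCGGCGGGCGCGGCG

Answer: 729


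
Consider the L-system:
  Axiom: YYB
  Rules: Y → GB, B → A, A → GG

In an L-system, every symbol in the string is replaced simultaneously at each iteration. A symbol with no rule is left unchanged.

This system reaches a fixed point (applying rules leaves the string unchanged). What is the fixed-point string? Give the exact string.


Step 0: YYB
Step 1: GBGBA
Step 2: GAGAGG
Step 3: GGGGGGGG
Step 4: GGGGGGGG  (unchanged — fixed point at step 3)

Answer: GGGGGGGG


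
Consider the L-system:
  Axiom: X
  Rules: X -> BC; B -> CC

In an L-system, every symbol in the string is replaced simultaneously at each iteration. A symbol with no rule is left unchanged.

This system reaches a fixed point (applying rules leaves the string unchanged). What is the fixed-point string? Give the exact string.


Answer: CCC

Derivation:
Step 0: X
Step 1: BC
Step 2: CCC
Step 3: CCC  (unchanged — fixed point at step 2)


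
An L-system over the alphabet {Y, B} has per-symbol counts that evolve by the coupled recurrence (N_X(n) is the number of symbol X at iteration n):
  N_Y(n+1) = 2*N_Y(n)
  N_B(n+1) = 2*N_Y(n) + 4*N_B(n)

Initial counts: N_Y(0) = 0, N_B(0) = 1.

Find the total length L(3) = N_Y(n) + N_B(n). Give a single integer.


Answer: 64

Derivation:
Step 0: N_Y=0, N_B=1, L=1
Step 1: N_Y=0, N_B=4, L=4
Step 2: N_Y=0, N_B=16, L=16
Step 3: N_Y=0, N_B=64, L=64


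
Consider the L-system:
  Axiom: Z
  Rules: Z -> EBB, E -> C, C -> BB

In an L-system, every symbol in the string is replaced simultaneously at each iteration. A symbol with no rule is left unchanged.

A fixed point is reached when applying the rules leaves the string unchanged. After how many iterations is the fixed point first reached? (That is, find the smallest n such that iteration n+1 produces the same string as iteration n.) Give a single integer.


Step 0: Z
Step 1: EBB
Step 2: CBB
Step 3: BBBB
Step 4: BBBB  (unchanged — fixed point at step 3)

Answer: 3


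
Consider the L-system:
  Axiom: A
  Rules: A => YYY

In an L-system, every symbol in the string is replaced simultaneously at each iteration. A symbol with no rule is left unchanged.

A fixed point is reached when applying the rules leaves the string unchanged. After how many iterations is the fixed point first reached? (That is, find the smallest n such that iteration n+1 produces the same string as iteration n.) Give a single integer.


Answer: 1

Derivation:
Step 0: A
Step 1: YYY
Step 2: YYY  (unchanged — fixed point at step 1)


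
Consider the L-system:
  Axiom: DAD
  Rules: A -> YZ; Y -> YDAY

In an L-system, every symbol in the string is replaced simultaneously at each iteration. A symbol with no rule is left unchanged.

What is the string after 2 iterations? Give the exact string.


Step 0: DAD
Step 1: DYZD
Step 2: DYDAYZD

Answer: DYDAYZD


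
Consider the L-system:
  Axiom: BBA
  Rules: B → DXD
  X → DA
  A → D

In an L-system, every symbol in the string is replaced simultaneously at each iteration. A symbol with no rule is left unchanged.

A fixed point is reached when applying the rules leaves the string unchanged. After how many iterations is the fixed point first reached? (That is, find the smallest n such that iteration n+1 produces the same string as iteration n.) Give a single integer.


Answer: 3

Derivation:
Step 0: BBA
Step 1: DXDDXDD
Step 2: DDADDDADD
Step 3: DDDDDDDDD
Step 4: DDDDDDDDD  (unchanged — fixed point at step 3)


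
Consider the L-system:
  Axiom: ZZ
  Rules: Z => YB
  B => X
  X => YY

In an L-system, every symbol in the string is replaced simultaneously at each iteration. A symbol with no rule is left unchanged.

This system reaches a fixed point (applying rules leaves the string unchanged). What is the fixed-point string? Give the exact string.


Step 0: ZZ
Step 1: YBYB
Step 2: YXYX
Step 3: YYYYYY
Step 4: YYYYYY  (unchanged — fixed point at step 3)

Answer: YYYYYY


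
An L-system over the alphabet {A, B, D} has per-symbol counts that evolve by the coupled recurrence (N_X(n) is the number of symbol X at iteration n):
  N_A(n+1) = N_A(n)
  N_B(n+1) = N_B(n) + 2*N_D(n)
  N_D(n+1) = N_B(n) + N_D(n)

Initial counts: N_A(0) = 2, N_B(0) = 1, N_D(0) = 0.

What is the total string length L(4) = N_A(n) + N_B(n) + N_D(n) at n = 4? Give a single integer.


Step 0: N_A=2, N_B=1, N_D=0, L=3
Step 1: N_A=2, N_B=1, N_D=1, L=4
Step 2: N_A=2, N_B=3, N_D=2, L=7
Step 3: N_A=2, N_B=7, N_D=5, L=14
Step 4: N_A=2, N_B=17, N_D=12, L=31

Answer: 31


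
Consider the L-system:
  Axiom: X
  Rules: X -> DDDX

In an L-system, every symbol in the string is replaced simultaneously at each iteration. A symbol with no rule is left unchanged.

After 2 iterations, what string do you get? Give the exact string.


Step 0: X
Step 1: DDDX
Step 2: DDDDDDX

Answer: DDDDDDX


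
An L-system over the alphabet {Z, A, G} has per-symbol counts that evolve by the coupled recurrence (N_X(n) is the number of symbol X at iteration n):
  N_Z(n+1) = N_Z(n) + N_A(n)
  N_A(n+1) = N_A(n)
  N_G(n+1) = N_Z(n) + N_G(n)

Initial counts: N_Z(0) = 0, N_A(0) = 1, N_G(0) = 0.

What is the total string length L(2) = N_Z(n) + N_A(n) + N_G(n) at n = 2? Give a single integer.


Step 0: N_Z=0, N_A=1, N_G=0, L=1
Step 1: N_Z=1, N_A=1, N_G=0, L=2
Step 2: N_Z=2, N_A=1, N_G=1, L=4

Answer: 4


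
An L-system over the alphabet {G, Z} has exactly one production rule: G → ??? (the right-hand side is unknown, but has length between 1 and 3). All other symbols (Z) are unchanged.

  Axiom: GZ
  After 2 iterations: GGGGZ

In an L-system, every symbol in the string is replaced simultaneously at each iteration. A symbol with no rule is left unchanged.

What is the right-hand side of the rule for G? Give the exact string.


Trying G → GG:
  Step 0: GZ
  Step 1: GGZ
  Step 2: GGGGZ
Matches the given result.

Answer: GG


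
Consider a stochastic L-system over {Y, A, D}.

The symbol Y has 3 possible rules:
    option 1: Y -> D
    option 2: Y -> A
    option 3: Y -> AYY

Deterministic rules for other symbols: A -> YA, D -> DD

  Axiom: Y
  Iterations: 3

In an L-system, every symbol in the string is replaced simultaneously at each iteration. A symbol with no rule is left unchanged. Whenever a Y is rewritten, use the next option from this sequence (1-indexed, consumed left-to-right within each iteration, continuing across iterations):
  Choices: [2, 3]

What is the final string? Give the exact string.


Answer: AYYYA

Derivation:
Step 0: Y
Step 1: A  (used choices [2])
Step 2: YA  (used choices [])
Step 3: AYYYA  (used choices [3])


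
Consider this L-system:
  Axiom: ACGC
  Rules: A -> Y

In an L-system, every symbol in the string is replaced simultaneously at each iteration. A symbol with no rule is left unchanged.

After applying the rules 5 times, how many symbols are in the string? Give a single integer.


Answer: 4

Derivation:
Step 0: length = 4
Step 1: length = 4
Step 2: length = 4
Step 3: length = 4
Step 4: length = 4
Step 5: length = 4


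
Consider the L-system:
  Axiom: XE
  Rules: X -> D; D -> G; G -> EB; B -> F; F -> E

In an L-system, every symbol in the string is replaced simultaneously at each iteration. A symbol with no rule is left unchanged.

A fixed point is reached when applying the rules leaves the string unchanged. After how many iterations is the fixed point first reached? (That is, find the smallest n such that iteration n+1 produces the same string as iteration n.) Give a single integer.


Step 0: XE
Step 1: DE
Step 2: GE
Step 3: EBE
Step 4: EFE
Step 5: EEE
Step 6: EEE  (unchanged — fixed point at step 5)

Answer: 5


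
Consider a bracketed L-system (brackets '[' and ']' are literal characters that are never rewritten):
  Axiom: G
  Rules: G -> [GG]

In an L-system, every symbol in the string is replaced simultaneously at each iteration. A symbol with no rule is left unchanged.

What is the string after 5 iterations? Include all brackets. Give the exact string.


Step 0: G
Step 1: [GG]
Step 2: [[GG][GG]]
Step 3: [[[GG][GG]][[GG][GG]]]
Step 4: [[[[GG][GG]][[GG][GG]]][[[GG][GG]][[GG][GG]]]]
Step 5: [[[[[GG][GG]][[GG][GG]]][[[GG][GG]][[GG][GG]]]][[[[GG][GG]][[GG][GG]]][[[GG][GG]][[GG][GG]]]]]

Answer: [[[[[GG][GG]][[GG][GG]]][[[GG][GG]][[GG][GG]]]][[[[GG][GG]][[GG][GG]]][[[GG][GG]][[GG][GG]]]]]
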